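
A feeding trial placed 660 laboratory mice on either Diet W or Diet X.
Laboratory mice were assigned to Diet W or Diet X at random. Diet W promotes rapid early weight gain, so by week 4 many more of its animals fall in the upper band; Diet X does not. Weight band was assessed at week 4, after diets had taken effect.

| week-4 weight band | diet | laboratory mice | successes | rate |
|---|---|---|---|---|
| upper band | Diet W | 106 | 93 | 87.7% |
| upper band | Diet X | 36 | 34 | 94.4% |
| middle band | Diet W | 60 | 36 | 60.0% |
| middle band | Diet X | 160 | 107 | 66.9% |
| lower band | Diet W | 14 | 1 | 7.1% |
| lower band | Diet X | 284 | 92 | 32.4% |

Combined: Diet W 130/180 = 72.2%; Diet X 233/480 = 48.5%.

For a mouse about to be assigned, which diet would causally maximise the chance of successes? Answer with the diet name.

Diet W

The distribution of week-4 weight band is itself part of what the diet does — it is an intermediate outcome. Holding it fixed would remove that part of the effect; the total effect is the pooled difference.
Pooled: Diet W 72.2% vs Diet X 48.5%; Diet W is higher overall.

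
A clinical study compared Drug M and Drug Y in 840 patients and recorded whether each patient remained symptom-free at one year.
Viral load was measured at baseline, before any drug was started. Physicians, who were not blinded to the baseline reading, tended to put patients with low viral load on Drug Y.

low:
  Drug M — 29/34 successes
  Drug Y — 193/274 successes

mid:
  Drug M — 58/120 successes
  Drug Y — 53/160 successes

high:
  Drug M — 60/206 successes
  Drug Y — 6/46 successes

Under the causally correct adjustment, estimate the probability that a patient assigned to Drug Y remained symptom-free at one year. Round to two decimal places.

Viral load differs across drugs for reasons unrelated to any effect of the drug itself, and it separately predicts the outcome — a classic confounder. We must compare within viral load levels.
Standardising Drug Y to the population viral load mix: 0.367·193/274 + 0.333·53/160 + 0.300·6/46 = 0.408.

0.41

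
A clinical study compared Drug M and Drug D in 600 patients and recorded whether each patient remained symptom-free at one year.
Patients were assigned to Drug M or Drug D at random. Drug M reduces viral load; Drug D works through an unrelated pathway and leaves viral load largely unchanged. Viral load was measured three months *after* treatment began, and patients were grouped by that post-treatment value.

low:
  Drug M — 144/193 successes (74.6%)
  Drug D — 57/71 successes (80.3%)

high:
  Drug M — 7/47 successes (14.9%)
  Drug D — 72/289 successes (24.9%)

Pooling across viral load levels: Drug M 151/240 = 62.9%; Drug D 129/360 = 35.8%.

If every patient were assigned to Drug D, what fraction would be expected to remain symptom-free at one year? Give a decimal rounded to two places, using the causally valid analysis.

Viral load lies on the pathway drug → viral load → outcome, so adjusting for it blocks the indirect effect. For the total causal effect of drug, use the unadjusted pooled rates.
So P(outcome | do(Drug D)) is just the pooled rate for Drug D: 129/360 = 0.358.

0.36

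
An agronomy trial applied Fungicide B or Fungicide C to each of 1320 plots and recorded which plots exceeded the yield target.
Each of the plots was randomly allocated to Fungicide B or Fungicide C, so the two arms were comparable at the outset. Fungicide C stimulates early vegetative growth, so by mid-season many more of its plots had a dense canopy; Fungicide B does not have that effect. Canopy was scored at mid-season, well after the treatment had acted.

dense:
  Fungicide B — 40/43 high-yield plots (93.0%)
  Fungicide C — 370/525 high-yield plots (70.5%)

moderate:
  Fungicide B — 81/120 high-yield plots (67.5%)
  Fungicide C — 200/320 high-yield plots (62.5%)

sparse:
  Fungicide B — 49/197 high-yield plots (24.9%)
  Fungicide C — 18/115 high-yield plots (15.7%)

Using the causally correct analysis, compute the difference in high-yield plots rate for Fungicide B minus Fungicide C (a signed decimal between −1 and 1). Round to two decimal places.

-0.14

Within every mid-season canopy level Fungicide B has the higher rate, yet pooled Fungicide C does — Simpson's reversal.
Mid-season canopy is downstream of the fungicide. One should not condition on a consequence of treatment, so the overall rates are the right comparison.
The causal difference is the pooled difference: 0.472 − 0.613 = -0.140.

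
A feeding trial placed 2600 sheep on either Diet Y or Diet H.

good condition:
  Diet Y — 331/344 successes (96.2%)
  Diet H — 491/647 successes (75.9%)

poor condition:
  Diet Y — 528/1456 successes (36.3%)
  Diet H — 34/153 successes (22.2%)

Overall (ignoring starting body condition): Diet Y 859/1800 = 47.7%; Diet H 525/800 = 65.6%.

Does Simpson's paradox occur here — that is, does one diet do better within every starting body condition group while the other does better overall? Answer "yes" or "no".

Within each starting body condition level (good condition 96.2% vs 75.9%; poor condition 36.3% vs 22.2%), Diet Y has the higher rate every time. Pooled: 47.7% vs 65.6% — Diet H has the higher rate overall. The two comparisons disagree.

yes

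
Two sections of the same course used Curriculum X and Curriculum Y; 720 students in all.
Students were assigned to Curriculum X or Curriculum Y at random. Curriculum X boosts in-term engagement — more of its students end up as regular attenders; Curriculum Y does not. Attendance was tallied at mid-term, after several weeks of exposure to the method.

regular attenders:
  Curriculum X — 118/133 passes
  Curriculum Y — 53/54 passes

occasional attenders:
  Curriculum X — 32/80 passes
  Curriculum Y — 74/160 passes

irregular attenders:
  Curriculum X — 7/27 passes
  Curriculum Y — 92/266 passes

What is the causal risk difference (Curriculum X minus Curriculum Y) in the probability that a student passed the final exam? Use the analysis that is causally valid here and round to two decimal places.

Mid-term attendance lies on the pathway teaching method → mid-term attendance → outcome, so adjusting for it blocks the indirect effect. For the total causal effect of teaching method, use the unadjusted pooled rates.
The causal difference is the pooled difference: 0.654 − 0.456 = +0.198.

+0.20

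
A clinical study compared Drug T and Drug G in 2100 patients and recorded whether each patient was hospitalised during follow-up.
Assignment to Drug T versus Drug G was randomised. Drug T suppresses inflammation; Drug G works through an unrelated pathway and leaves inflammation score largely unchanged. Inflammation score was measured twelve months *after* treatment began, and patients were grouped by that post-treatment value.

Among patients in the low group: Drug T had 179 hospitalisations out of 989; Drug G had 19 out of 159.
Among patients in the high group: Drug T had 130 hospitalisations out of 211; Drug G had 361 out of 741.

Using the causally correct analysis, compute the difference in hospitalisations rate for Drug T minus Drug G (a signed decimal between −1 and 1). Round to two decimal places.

-0.16

The distribution of inflammation score is itself part of what the drug does — it is an intermediate outcome. Holding it fixed would remove that part of the effect; the total effect is the pooled difference.
The causal difference is the pooled difference: 0.258 − 0.422 = -0.165.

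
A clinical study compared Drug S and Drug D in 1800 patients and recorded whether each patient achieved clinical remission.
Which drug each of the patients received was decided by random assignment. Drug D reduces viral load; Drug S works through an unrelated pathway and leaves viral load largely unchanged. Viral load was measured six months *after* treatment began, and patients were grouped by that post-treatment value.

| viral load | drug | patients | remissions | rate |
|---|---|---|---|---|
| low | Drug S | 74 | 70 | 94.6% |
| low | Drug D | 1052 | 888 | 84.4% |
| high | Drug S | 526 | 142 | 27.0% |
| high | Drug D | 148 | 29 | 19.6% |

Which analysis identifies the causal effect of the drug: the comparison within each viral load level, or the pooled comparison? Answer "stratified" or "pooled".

pooled

Within every viral load level Drug S has the higher rate, yet pooled Drug D does — Simpson's reversal.
Because the drug influences viral load, viral load is a post-treatment mediator, not a confounder. Stratifying on it would bias the estimate; the causal effect is the crude pooled difference.
Pooled: Drug S 35.3% vs Drug D 76.4%; Drug D is higher overall.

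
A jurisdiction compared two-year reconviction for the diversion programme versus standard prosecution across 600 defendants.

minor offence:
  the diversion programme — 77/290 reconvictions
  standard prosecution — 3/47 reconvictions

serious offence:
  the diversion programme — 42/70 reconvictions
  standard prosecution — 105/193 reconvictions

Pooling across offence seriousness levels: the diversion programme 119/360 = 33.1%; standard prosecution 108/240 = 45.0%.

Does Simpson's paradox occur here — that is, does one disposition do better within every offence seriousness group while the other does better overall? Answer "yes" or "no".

Within each offence seriousness level (minor offence 26.6% vs 6.4%; serious offence 60.0% vs 54.4%), standard prosecution has the lower rate every time. Pooled: 33.1% vs 45.0% — the diversion programme has the lower rate overall. The two comparisons disagree.

yes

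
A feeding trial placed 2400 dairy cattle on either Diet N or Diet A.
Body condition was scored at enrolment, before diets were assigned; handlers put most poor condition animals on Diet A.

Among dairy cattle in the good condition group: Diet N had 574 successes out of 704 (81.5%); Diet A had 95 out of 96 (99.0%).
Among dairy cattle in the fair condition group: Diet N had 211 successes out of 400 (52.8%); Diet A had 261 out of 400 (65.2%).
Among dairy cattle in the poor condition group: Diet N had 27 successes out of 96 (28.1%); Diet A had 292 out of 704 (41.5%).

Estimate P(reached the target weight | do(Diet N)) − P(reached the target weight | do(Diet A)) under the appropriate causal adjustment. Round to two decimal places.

-0.14

Here starting body condition is a common cause — it drives both which diet a case falls under and the outcome. The crude comparison mixes populations; the stratum-specific rates are the causally relevant ones.
Adjusting over the population distribution of starting body condition: 0.333·(0.815−0.990) + 0.333·(0.527−0.652) + 0.333·(0.281−0.415) = -0.144.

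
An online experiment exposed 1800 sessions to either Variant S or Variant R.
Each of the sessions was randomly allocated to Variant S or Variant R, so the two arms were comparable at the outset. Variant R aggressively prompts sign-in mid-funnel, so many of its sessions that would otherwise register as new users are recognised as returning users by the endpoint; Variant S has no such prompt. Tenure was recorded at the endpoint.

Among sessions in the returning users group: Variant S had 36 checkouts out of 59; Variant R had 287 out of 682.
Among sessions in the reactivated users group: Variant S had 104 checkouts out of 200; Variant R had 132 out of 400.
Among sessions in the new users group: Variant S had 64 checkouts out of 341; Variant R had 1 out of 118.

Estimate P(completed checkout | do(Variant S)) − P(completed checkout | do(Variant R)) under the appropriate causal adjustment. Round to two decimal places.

-0.01

User tenure lies on the pathway variant → user tenure → outcome, so adjusting for it blocks the indirect effect. For the total causal effect of variant, use the unadjusted pooled rates.
The causal difference is the pooled difference: 0.340 − 0.350 = -0.010.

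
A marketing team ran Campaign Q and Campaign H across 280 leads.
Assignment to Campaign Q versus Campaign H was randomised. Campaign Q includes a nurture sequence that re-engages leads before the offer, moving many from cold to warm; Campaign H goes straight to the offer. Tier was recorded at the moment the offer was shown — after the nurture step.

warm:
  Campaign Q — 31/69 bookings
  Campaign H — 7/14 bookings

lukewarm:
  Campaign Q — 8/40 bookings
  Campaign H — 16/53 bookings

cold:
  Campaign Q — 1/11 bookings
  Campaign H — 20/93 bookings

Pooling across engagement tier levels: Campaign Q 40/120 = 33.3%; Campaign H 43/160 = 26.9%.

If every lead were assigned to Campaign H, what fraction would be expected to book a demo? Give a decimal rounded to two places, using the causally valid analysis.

0.27

Engagement tier lies on the pathway campaign → engagement tier → outcome, so adjusting for it blocks the indirect effect. For the total causal effect of campaign, use the unadjusted pooled rates.
So P(outcome | do(Campaign H)) is just the pooled rate for Campaign H: 43/160 = 0.269.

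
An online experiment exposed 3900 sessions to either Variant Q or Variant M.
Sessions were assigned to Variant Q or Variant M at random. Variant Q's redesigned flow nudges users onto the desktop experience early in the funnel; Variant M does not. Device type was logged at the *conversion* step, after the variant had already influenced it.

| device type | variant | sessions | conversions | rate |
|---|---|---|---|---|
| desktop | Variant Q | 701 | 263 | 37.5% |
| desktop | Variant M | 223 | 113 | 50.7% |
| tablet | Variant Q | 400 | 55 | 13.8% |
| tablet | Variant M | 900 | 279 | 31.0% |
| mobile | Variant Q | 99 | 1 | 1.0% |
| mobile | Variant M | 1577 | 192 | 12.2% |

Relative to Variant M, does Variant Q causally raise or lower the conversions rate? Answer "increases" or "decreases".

Within every device type level Variant M has the higher rate, yet pooled Variant Q does — Simpson's reversal.
Device type is recorded after the variant and is itself shifted by it — it sits on the causal path from variant to outcome. Conditioning on a mediator would strip out part of the effect we want; the pooled comparison gives the total causal effect.
Pooled: Variant Q 26.6% vs Variant M 21.6%; Variant Q is higher overall.

increases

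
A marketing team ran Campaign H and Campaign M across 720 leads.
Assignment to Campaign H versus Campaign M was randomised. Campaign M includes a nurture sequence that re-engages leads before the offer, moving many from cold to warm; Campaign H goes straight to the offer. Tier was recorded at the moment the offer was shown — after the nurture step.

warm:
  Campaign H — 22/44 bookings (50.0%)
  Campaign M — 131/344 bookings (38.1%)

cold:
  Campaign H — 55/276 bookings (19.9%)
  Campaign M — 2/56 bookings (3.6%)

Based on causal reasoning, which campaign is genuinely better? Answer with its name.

Campaign M

The engagement tier-specific comparison favours Campaign H throughout, but the pooled figures favour Campaign M. The question is whether to condition on engagement tier.
Because the campaign influences engagement tier, engagement tier is a post-treatment mediator, not a confounder. Stratifying on it would bias the estimate; the causal effect is the crude pooled difference.
Pooled: Campaign H 24.1% vs Campaign M 33.2%; Campaign M is higher overall.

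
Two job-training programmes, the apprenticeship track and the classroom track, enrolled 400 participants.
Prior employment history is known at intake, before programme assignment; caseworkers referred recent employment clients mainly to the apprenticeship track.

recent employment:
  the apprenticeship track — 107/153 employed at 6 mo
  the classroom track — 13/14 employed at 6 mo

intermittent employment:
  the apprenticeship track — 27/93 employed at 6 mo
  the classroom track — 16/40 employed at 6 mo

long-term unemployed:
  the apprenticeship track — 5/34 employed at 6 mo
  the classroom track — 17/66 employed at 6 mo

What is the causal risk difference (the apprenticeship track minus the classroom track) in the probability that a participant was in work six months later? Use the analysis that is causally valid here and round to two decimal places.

The prior employment history-specific comparison favours the classroom track throughout, but the pooled figures favour the apprenticeship track. The question is whether to condition on prior employment history.
Prior employment history is set before the programme has any effect — it is not caused by the programme — and it independently drives the outcome. That makes it a confounder, so the causal comparison is within prior employment history levels.
Adjusting over the population distribution of prior employment history: 0.417·(0.699−0.929) + 0.333·(0.290−0.400) + 0.250·(0.147−0.258) = -0.160.

-0.16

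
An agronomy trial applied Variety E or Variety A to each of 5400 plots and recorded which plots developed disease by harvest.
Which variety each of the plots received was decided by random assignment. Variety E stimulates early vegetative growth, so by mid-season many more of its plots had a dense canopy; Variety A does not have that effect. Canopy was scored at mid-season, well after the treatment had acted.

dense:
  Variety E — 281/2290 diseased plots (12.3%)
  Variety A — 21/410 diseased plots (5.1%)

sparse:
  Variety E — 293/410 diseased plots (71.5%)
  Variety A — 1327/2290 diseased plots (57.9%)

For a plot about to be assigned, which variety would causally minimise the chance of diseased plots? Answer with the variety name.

Variety E

The stratified and pooled comparisons disagree (Variety A wins within each mid-season canopy; Variety E wins overall), so the answer turns on the causal role of mid-season canopy.
Stratifying would compare varietys among plots the varietys themselves sorted into mid-season canopy groups — a form of selection on an intermediate. The unconditioned pooled rates give the total causal effect.
Pooled: Variety E 21.3% vs Variety A 49.9%; Variety E is lower overall.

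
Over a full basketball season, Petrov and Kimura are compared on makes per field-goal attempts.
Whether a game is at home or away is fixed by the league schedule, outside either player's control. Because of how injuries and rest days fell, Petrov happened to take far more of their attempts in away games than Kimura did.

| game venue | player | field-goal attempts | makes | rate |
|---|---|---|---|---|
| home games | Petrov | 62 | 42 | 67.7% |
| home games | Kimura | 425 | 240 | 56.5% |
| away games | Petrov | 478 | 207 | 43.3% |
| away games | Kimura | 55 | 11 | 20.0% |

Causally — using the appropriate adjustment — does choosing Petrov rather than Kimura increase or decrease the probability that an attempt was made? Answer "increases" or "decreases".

increases

The imbalance in game venue arose from how field-goal attempts were allocated, not from anything the player did; and game venue independently affects the outcome. The pooled gap is confounded — condition on game venue.
Within each level — home games: 67.7% vs 56.5%; away games: 43.3% vs 20.0% — Petrov is higher every time.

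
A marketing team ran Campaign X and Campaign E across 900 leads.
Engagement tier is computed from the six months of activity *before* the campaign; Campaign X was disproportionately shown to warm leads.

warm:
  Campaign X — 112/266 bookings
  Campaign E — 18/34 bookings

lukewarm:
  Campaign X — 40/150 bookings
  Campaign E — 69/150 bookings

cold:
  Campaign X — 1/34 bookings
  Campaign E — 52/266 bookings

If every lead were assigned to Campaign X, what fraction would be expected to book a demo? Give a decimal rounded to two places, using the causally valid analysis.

Within every engagement tier level Campaign E has the higher rate, yet pooled Campaign X does — Simpson's reversal.
Engagement tier satisfies the back-door criterion: it is not a descendant of the campaign, and it blocks the spurious path from campaign to outcome. Adjusting for it (i.e., using the within-engagement tier rates) gives the causal effect.
Standardising Campaign X to the population engagement tier mix: 0.333·112/266 + 0.333·40/150 + 0.333·1/34 = 0.239.

0.24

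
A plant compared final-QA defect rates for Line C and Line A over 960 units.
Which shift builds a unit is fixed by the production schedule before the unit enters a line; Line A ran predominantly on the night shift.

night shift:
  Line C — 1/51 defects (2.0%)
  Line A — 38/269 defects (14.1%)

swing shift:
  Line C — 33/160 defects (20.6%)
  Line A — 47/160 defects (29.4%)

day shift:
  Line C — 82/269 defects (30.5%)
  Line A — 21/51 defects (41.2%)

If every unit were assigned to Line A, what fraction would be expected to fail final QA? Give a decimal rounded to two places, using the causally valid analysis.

0.28

The shift-specific comparison favours Line C throughout, but the pooled figures favour Line A. The question is whether to condition on shift.
Here shift is a common cause — it drives both which line a case falls under and the outcome. The crude comparison mixes populations; the stratum-specific rates are the causally relevant ones.
Standardising Line A to the population shift mix: 0.333·38/269 + 0.333·47/160 + 0.333·21/51 = 0.282.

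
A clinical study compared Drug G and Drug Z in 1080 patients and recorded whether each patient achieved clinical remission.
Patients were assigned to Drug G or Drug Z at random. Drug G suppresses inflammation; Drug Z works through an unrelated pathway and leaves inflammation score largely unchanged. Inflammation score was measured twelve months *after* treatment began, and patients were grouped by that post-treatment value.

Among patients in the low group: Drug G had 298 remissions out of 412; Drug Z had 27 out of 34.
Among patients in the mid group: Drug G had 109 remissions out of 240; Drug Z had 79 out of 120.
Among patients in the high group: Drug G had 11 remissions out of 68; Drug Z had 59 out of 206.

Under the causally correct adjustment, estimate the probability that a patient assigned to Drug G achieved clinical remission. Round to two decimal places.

0.58

Drug Z is higher inside every inflammation score stratum but Drug G is higher in aggregate. Whether to stratify depends on how inflammation score relates to the drug.
Inflammation score lies on the pathway drug → inflammation score → outcome, so adjusting for it blocks the indirect effect. For the total causal effect of drug, use the unadjusted pooled rates.
So P(outcome | do(Drug G)) is just the pooled rate for Drug G: 418/720 = 0.581.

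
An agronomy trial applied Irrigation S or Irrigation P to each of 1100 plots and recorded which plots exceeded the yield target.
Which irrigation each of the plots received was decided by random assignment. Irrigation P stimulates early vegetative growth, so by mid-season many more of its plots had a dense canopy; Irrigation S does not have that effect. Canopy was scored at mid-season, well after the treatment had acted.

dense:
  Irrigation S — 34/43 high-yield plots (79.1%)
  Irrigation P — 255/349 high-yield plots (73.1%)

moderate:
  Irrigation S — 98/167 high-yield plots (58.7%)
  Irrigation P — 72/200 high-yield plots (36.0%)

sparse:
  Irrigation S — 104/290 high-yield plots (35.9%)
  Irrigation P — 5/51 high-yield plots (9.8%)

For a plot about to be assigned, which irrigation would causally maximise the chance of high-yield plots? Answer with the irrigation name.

Irrigation P

The mid-season canopy-specific comparison favours Irrigation S throughout, but the pooled figures favour Irrigation P. The question is whether to condition on mid-season canopy.
Mid-season canopy is recorded after the irrigation and is itself shifted by it — it sits on the causal path from irrigation to outcome. Conditioning on a mediator would strip out part of the effect we want; the pooled comparison gives the total causal effect.
Pooled: Irrigation S 47.2% vs Irrigation P 55.3%; Irrigation P is higher overall.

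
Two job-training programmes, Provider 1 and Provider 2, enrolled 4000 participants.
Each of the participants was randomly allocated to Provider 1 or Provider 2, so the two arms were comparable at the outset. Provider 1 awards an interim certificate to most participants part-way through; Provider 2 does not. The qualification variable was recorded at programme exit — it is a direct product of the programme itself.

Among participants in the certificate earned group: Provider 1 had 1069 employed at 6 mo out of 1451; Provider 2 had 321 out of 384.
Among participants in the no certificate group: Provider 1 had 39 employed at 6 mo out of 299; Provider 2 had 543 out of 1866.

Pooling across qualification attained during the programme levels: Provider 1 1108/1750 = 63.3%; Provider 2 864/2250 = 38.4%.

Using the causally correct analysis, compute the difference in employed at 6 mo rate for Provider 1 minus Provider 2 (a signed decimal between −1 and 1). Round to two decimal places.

The stratified and pooled comparisons disagree (Provider 2 wins within each qualification attained during the programme; Provider 1 wins overall), so the answer turns on the causal role of qualification attained during the programme.
Stratifying would compare programmes among participants the programmes themselves sorted into qualification attained during the programme groups — a form of selection on an intermediate. The unconditioned pooled rates give the total causal effect.
The causal difference is the pooled difference: 0.633 − 0.384 = +0.249.

+0.25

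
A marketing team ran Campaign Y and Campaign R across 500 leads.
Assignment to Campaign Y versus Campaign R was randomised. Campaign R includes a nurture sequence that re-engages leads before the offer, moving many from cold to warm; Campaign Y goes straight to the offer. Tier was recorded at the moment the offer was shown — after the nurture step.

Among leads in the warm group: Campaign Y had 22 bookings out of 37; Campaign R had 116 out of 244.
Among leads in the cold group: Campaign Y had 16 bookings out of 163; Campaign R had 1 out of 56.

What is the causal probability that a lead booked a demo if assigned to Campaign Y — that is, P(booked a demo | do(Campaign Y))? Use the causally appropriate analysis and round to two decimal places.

0.19

The engagement tier-specific comparison favours Campaign Y throughout, but the pooled figures favour Campaign R. The question is whether to condition on engagement tier.
Because the campaign influences engagement tier, engagement tier is a post-treatment mediator, not a confounder. Stratifying on it would bias the estimate; the causal effect is the crude pooled difference.
So P(outcome | do(Campaign Y)) is just the pooled rate for Campaign Y: 38/200 = 0.190.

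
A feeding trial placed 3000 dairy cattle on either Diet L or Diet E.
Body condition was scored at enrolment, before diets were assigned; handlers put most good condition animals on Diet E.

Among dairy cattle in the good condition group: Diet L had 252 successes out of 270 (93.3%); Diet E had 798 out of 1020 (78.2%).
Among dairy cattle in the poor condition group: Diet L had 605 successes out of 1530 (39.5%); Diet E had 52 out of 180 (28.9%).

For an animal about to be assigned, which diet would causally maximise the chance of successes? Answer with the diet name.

Nothing the diet does changes starting body condition; the imbalance is an allocation artefact. With starting body condition also predicting the outcome, the pooled figure is confounded, and the within-stratum comparison is the causal one.
Within each level — good condition: 93.3% vs 78.2%; poor condition: 39.5% vs 28.9% — Diet L is higher every time.

Diet L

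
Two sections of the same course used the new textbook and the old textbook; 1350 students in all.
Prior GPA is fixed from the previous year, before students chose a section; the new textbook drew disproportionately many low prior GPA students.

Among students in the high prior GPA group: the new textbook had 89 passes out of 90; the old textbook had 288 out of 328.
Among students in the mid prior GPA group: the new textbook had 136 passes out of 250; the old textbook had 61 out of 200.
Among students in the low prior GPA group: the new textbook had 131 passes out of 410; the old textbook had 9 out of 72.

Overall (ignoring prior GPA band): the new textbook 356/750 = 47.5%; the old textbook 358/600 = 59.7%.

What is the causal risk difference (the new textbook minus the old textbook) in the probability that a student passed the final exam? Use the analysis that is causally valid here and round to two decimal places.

The stratified and pooled comparisons disagree (the new textbook wins within each prior GPA band; the old textbook wins overall), so the answer turns on the causal role of prior GPA band.
Prior GPA band is set before the teaching method has any effect — it is not caused by the teaching method — and it independently drives the outcome. That makes it a confounder, so the causal comparison is within prior GPA band levels.
Adjusting over the population distribution of prior GPA band: 0.310·(0.989−0.878) + 0.333·(0.544−0.305) + 0.357·(0.320−0.125) = +0.183.

+0.18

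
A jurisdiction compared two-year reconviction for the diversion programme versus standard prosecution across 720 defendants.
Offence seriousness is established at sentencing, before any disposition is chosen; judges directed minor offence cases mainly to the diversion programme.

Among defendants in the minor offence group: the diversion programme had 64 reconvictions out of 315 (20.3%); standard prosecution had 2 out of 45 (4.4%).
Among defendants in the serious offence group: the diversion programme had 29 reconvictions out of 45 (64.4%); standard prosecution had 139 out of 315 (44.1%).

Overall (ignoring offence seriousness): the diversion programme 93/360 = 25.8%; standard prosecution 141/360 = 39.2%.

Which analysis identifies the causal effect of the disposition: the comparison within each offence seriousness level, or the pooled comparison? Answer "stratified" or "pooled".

The stratified and pooled comparisons disagree (standard prosecution wins within each offence seriousness; the diversion programme wins overall), so the answer turns on the causal role of offence seriousness.
Offence seriousness is set before the disposition has any effect — it is not caused by the disposition — and it independently drives the outcome. That makes it a confounder, so the causal comparison is within offence seriousness levels.
Within each level — minor offence: 20.3% vs 4.4%; serious offence: 64.4% vs 44.1% — standard prosecution is lower every time.

stratified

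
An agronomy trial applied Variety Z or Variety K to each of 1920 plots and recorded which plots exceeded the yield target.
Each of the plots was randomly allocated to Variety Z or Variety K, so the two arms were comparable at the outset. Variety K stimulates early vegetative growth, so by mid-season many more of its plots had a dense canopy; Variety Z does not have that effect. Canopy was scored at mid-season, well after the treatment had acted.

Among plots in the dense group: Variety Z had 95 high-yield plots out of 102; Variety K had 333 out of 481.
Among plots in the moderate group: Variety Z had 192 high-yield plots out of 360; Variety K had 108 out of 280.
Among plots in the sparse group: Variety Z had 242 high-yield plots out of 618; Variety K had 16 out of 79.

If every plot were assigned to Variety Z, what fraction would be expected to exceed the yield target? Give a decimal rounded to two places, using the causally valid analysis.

Within every mid-season canopy level Variety Z has the higher rate, yet pooled Variety K does — Simpson's reversal.
Stratifying would compare varietys among plots the varietys themselves sorted into mid-season canopy groups — a form of selection on an intermediate. The unconditioned pooled rates give the total causal effect.
So P(outcome | do(Variety Z)) is just the pooled rate for Variety Z: 529/1080 = 0.490.

0.49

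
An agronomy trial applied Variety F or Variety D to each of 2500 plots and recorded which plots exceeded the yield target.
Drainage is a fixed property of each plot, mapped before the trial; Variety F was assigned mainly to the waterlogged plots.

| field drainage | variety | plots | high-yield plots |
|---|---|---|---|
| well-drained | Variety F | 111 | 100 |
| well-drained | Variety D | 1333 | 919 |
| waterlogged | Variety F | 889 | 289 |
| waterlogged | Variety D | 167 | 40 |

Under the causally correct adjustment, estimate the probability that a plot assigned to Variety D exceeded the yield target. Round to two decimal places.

0.50

The field drainage-specific comparison favours Variety F throughout, but the pooled figures favour Variety D. The question is whether to condition on field drainage.
Field drainage satisfies the back-door criterion: it is not a descendant of the variety, and it blocks the spurious path from variety to outcome. Adjusting for it (i.e., using the within-field drainage rates) gives the causal effect.
Standardising Variety D to the population field drainage mix: 0.578·919/1333 + 0.422·40/167 = 0.499.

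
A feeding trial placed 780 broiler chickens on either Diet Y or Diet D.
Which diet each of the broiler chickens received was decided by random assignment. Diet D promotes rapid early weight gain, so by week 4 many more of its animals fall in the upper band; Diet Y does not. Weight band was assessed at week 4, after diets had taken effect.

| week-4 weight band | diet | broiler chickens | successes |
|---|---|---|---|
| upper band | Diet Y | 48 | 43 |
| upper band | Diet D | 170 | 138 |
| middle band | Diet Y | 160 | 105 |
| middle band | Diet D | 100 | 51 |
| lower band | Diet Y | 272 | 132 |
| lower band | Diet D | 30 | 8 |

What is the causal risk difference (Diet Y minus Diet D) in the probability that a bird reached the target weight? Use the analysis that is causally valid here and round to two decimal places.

-0.07

The stratified and pooled comparisons disagree (Diet Y wins within each week-4 weight band; Diet D wins overall), so the answer turns on the causal role of week-4 weight band.
Because the diet influences week-4 weight band, week-4 weight band is a post-treatment mediator, not a confounder. Stratifying on it would bias the estimate; the causal effect is the crude pooled difference.
The causal difference is the pooled difference: 0.583 − 0.657 = -0.073.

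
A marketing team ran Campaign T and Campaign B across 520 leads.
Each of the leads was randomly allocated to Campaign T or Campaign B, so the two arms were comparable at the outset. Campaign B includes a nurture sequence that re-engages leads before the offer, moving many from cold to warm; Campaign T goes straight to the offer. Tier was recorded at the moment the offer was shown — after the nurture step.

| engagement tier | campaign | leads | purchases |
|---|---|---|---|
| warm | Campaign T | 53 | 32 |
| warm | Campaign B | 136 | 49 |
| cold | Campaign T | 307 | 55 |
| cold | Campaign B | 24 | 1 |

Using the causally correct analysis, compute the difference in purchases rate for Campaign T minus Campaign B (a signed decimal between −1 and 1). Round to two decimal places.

The stratified and pooled comparisons disagree (Campaign T wins within each engagement tier; Campaign B wins overall), so the answer turns on the causal role of engagement tier.
Engagement tier lies on the pathway campaign → engagement tier → outcome, so adjusting for it blocks the indirect effect. For the total causal effect of campaign, use the unadjusted pooled rates.
The causal difference is the pooled difference: 0.242 − 0.312 = -0.071.

-0.07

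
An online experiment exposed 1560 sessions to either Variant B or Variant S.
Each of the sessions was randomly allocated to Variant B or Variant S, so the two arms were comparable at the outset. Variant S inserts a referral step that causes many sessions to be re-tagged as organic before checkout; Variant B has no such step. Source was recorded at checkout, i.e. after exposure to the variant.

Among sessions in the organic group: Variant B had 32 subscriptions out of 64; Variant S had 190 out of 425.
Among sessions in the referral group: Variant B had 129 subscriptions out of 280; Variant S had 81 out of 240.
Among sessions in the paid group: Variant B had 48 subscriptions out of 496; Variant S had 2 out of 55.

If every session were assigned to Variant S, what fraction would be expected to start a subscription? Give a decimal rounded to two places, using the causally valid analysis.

Because the variant influences traffic source, traffic source is a post-treatment mediator, not a confounder. Stratifying on it would bias the estimate; the causal effect is the crude pooled difference.
So P(outcome | do(Variant S)) is just the pooled rate for Variant S: 273/720 = 0.379.

0.38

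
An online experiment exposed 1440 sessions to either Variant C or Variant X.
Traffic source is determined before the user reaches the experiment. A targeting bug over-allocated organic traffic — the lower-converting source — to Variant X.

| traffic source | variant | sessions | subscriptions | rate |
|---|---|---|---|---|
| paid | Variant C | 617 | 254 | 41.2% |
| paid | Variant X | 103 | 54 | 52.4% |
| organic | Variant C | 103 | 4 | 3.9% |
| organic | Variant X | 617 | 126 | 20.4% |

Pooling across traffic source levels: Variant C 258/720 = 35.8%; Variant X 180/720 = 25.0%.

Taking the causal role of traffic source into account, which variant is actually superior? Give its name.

Variant X

The stratified and pooled comparisons disagree (Variant X wins within each traffic source; Variant C wins overall), so the answer turns on the causal role of traffic source.
The imbalance in traffic source arose from how sessions were allocated, not from anything the variant did; and traffic source independently affects the outcome. The pooled gap is confounded — condition on traffic source.
Within each level — paid: 41.2% vs 52.4%; organic: 3.9% vs 20.4% — Variant X is higher every time.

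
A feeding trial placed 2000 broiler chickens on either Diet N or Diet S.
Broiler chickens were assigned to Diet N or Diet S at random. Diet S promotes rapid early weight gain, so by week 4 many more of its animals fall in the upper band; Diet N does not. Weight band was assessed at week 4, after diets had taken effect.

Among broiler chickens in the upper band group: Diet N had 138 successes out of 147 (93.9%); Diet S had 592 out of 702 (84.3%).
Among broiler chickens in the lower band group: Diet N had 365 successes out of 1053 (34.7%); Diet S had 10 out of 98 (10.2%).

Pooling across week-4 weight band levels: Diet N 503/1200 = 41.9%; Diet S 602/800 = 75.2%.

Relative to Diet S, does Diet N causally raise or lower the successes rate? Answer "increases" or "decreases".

decreases

Diet N is higher inside every week-4 weight band stratum but Diet S is higher in aggregate. Whether to stratify depends on how week-4 weight band relates to the diet.
Stratifying would compare diets among broiler chickens the diets themselves sorted into week-4 weight band groups — a form of selection on an intermediate. The unconditioned pooled rates give the total causal effect.
Pooled: Diet N 41.9% vs Diet S 75.2%; Diet S is higher overall.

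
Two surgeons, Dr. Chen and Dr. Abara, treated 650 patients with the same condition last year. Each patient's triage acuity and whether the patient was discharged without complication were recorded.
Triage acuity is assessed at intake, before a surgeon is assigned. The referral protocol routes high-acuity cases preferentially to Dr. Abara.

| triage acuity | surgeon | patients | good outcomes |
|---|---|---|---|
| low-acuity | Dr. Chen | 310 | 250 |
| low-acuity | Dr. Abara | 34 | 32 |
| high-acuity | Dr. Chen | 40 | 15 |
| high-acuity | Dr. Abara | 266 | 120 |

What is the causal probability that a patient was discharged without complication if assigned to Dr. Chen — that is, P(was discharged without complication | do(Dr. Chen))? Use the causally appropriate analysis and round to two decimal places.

0.60

The imbalance in triage acuity arose from how patients were allocated, not from anything the surgeon did; and triage acuity independently affects the outcome. The pooled gap is confounded — condition on triage acuity.
Standardising Dr. Chen to the population triage acuity mix: 0.529·250/310 + 0.471·15/40 = 0.603.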